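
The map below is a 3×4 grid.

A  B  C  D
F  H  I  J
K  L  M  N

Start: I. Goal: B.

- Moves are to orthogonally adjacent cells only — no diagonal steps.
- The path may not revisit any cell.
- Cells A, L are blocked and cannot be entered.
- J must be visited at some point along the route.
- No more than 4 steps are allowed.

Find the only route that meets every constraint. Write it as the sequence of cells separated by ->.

I -> J -> D -> C -> B

Any route must reach J and still end at B within 4 moves, so the order of the required stops is forced.
Route from I: right 1 to J, up 1 to D, left 2 to B — 4 moves in all.
Check: all required cells visited; 4 ≤ 4 moves.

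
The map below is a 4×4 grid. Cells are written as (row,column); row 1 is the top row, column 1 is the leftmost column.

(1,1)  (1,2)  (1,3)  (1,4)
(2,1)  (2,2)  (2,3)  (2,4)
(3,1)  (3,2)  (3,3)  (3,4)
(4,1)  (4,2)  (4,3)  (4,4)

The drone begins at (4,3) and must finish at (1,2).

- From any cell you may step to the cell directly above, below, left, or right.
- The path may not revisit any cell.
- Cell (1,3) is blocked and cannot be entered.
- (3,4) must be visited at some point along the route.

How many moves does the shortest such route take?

Any route passes through (3,4) somewhere between (4,3) and (1,2). Summing Manhattan distances along the two legs ((4,3) → (3,4) → (1,2)) gives a lower bound of 2 + 4 = 6 moves.
A route of 6 moves achieves this: (4,3) → (3,3) → (3,4) → (2,4) → (2,3) → (2,2) → (1,2).
Since 6 matches the lower bound, it is optimal.

6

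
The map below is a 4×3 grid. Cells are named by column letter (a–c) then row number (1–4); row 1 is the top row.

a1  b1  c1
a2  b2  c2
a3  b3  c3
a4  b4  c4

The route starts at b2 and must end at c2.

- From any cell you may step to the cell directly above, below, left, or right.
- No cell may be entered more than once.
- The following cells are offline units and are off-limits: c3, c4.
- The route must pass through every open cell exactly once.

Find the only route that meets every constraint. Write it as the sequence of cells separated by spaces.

b2 b3 b4 a4 a3 a2 a1 b1 c1 c2

Need to visit all 10 open cells exactly once, starting at b2 and ending at c2.
Cell b4 has only two open neighbours (b3 and a4), so the path must pass straight through it: one of those is the cell it's entered from and the other is where it exits.
Route from b2: 2× down (reaching b4), left to a4, 3× up (reaching a1), 2× right (reaching c1), down to c2 — 9 moves in all.
Check: all 10 open cells covered.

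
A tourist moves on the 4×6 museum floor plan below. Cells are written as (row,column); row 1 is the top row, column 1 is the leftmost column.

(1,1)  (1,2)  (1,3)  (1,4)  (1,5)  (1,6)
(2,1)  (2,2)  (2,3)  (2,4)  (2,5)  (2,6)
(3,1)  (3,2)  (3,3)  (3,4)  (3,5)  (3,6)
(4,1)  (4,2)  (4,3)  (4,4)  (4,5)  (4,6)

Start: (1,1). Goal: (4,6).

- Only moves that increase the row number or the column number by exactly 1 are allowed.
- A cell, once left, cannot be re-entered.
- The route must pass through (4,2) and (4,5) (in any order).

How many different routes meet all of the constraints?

A right/down-only route from (1,1) to (4,6) makes exactly 3 down-moves and 5 right-moves in some order.
With no other constraints that would be C(8,3) = 56 routes.
A monotone route can only reach the required cells in the order (4,2), (4,5), so split there and multiply the segment counts: (1,1)→(4,2): 4; (4,2)→(4,5): 1; (4,5)→(4,6): 1; product = 4.
That gives 4 routes.

4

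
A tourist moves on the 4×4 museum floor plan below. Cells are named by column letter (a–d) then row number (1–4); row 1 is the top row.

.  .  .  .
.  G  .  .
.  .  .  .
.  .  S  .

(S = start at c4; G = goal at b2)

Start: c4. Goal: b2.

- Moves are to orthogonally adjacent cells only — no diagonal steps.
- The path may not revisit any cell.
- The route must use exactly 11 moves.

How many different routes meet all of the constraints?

Need simple routes of exactly 11 moves from c4 to b2 (Manhattan distance 3, so 4 moves are spent on a detour and 4 undoing it).
Branch systematically from the start, pruning whenever the remaining move budget drops below the Manhattan distance to b2 or differs from it in parity. Grouping the completions by first move — via c3: 6; via b4: 11; via d4: 9 — and summing: 6 + 11 + 9 = 26.
That gives 26 routes.

26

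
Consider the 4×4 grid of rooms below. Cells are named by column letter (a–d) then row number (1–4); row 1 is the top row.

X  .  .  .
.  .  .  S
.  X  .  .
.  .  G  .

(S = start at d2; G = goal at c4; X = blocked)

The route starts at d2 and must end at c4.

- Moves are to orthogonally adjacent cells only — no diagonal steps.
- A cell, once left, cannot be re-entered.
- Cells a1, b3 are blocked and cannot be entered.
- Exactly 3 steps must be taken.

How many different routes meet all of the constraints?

Need simple routes of exactly 3 moves from d2 to c4 (Manhattan distance 3, so 0 moves are spent on a detour and 0 undoing it).
Enumerating: d2 d3 d4 c4 | d2 d3 c3 c4 | d2 c2 c3 c4.
That gives 3 routes.

3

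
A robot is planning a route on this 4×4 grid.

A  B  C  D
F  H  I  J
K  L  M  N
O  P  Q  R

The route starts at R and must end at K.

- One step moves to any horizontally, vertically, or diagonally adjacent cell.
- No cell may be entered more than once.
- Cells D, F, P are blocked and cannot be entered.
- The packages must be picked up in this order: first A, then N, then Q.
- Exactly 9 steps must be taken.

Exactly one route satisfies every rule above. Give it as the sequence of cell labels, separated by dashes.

The waypoints must appear in the order A, N, Q, with no cell reused.
Route from R: up-left 3 to A, right 1 to B, down-right 2 to N, down-left 1 to Q, up-left 1 to L, left 1 to K — 9 moves in all.
Check: order respected (A at step 3, N at step 6, Q at step 7); 9 moves as required.

R - M - H - A - B - I - N - Q - L - K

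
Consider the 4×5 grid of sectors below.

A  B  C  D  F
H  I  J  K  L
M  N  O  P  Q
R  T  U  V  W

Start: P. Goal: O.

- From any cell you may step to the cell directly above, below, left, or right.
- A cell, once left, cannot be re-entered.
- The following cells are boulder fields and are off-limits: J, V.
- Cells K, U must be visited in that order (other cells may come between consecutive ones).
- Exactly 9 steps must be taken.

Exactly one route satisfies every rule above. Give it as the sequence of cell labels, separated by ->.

The waypoints must appear in the order K, U, with no cell reused.
Route from P: 2× up (reaching D), 2× left (reaching B), 3× down (reaching T), right to U, up to O — 9 moves in all.
Check: order respected (K at step 1, U at step 8); 9 moves as required.

P -> K -> D -> C -> B -> I -> N -> T -> U -> O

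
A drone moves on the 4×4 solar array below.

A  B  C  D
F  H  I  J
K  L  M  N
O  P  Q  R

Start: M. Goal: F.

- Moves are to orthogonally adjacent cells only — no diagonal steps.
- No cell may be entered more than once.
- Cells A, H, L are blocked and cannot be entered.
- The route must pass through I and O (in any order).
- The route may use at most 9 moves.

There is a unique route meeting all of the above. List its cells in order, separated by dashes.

The 9-move cap with required stops at I, O leaves no slack for detours.
Route from M: up 1 to I, right 1 to J, down 2 to R, left 3 to O, up 2 to F — 9 moves in all.
Check: all required cells visited; 9 ≤ 9 moves.

M - I - J - N - R - Q - P - O - K - F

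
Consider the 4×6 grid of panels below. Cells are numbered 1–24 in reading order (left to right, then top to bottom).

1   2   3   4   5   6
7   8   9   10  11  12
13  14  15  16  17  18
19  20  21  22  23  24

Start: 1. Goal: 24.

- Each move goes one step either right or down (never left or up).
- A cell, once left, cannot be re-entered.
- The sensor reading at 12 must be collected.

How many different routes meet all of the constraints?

A right/down-only route from 1 to 24 makes exactly 3 down-moves and 5 right-moves in some order.
With no other constraints that would be C(8,3) = 56 routes.
Split at 12 and multiply the segment counts: 1→12: 6; 12→24: 1; product = 6.
That gives 6 routes.

6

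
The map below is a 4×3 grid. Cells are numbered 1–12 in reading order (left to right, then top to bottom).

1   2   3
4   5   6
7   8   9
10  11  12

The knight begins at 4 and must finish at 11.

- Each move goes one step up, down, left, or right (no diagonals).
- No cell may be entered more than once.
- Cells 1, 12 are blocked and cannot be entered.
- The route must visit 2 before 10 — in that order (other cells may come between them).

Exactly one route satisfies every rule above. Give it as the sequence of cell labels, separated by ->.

The waypoints must appear in the order 2, 10, with no cell reused.
Route from 4: right to 5, up to 2, right to 3, 2× down (reaching 9), 2× left (reaching 7), down to 10, right to 11 — 9 moves in all.
Check: order respected (2 at step 2, 10 at step 8).

4 -> 5 -> 2 -> 3 -> 6 -> 9 -> 8 -> 7 -> 10 -> 11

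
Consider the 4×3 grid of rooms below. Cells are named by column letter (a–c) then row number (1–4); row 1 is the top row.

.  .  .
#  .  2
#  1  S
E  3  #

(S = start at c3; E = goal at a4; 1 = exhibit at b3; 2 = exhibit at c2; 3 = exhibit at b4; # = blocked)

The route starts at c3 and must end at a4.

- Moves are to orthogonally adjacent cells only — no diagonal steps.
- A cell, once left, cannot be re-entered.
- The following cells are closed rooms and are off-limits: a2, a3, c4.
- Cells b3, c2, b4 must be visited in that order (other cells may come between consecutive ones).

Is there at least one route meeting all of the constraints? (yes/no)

Ignoring the required order, 2 revisit-free routes from c3 to a4 pass through all of b3, c2, and b4; the waypoint orders that occur are c2 → b3 → b4 (2) — never b3 → c2 → b4.

no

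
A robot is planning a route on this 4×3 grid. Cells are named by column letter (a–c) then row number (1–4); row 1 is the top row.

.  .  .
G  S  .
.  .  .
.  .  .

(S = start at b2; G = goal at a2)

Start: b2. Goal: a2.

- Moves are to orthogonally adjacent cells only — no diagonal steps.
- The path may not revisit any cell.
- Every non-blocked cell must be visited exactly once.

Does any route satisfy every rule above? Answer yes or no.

yes

One route that works: b2 → b3 → a3 → a4 → b4 → c4 → c3 → c2 → c1 → b1 → a1 → a2.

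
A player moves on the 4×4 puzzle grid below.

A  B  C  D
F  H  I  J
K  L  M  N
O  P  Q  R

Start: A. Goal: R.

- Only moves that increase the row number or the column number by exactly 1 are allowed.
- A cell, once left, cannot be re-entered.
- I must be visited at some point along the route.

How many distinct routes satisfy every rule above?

9

A right/down-only route from A to R makes exactly 3 down-moves and 3 right-moves in some order.
With no other constraints that would be C(6,3) = 20 routes.
Split at I and multiply the segment counts: A→I: 3; I→R: 3; product = 9.
That gives 9 routes.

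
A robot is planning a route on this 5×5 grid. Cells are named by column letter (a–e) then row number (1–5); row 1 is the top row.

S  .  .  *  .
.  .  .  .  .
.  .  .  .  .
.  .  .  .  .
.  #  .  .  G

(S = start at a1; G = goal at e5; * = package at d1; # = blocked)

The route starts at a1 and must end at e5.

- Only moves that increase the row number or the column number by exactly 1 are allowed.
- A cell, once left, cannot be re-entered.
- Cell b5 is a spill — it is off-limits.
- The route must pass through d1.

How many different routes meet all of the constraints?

5

A right/down-only route from a1 to e5 makes exactly 4 down-moves and 4 right-moves in some order.
With no other constraints that would be C(8,4) = 70 routes.
Split at d1 and multiply the segment counts (each segment already excludes blocked cells): a1→d1: 1; d1→e5: 5; product = 5.
That gives 5 routes.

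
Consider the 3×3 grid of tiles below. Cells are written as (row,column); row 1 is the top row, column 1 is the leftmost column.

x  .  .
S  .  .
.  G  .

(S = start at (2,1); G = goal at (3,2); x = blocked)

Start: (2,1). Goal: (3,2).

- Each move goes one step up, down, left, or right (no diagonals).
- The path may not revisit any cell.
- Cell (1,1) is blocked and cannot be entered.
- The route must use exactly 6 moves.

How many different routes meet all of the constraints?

Need simple routes of exactly 6 moves from (2,1) to (3,2) (Manhattan distance 2, so 2 moves are spent on a detour and 2 undoing it).
Enumerating: (2,1) (2,2) (1,2) (1,3) (2,3) (3,3) (3,2).
That gives 1 route.

1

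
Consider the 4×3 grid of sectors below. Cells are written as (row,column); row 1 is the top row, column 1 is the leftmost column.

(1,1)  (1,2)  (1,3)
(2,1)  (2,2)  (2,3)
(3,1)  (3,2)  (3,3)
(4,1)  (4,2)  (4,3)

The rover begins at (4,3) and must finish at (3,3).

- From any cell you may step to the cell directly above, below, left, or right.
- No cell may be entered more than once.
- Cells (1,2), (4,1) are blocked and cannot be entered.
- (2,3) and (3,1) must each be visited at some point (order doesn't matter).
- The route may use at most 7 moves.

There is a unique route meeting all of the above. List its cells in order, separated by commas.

The 7-move cap with required stops at (2,3), (3,1) leaves no slack for detours.
Route from (4,3): left to (4,2), up to (3,2), left to (3,1), up to (2,1), 2× right (reaching (2,3)), down to (3,3) — 7 moves in all.
Check: all required cells visited; 7 ≤ 7 moves.

(4,3), (4,2), (3,2), (3,1), (2,1), (2,2), (2,3), (3,3)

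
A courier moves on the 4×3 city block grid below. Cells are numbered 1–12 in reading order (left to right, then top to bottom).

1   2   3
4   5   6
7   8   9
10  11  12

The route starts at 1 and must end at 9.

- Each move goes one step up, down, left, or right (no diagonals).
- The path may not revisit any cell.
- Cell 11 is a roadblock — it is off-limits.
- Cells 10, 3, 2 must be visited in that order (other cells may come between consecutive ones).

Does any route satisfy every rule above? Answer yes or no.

no

10 must be visited but has only one open neighbour (7), and it is neither the start nor the goal — the route would have to enter and leave through 7, re-entering it.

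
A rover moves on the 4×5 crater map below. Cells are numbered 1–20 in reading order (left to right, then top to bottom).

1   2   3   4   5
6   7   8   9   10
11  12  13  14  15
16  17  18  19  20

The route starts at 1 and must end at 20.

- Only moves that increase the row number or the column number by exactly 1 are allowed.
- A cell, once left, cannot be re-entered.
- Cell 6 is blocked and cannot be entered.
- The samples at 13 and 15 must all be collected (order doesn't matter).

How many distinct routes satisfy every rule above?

3

A right/down-only route from 1 to 20 makes exactly 3 down-moves and 4 right-moves in some order.
With no other constraints that would be C(7,3) = 35 routes.
A monotone route can only reach the required cells in the order 13, 15, so split there and multiply the segment counts (each segment already excludes blocked cells): 1→13: 3; 13→15: 1; 15→20: 1; product = 3.
That gives 3 routes.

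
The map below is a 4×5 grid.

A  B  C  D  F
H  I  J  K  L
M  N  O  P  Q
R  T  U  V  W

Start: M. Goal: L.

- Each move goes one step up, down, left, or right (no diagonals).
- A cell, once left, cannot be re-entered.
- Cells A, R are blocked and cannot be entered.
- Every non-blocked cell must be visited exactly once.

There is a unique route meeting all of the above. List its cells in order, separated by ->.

Need to visit all 18 open cells exactly once, starting at M and ending at L.
Cell T has only two open neighbours (N and U), so the path must pass straight through it: one of those is the cell it's entered from and the other is where it exits.
Route from M: up to H, right to I, up to B, right to C, 2× down (reaching O), left to N, down to T, 3× right (reaching W), up to Q, left to P, 2× up (reaching D), right to F, down to L — 17 moves in all.
Check: all 18 open cells covered.

M -> H -> I -> B -> C -> J -> O -> N -> T -> U -> V -> W -> Q -> P -> K -> D -> F -> L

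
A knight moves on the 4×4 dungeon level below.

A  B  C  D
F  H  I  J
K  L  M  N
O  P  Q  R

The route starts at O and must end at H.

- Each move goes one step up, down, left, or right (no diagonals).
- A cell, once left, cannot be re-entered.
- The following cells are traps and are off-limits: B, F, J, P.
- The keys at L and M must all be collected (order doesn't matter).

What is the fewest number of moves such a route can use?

Any route passes through L and M in some order between O and H. Summing Manhattan distances along each leg and taking the cheapest ordering (O → M → L → H) gives a lower bound of 3 + 1 + 1 = 5 moves.
A route of 5 moves achieves this: O → K → L → M → I → H.
Since 5 matches the lower bound, it is optimal.

5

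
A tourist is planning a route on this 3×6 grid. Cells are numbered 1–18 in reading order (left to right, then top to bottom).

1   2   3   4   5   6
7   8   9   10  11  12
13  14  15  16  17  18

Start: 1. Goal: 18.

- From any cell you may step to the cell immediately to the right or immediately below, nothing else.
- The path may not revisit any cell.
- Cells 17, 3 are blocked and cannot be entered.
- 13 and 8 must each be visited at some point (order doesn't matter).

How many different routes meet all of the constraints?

A right/down-only route from 1 to 18 makes exactly 2 down-moves and 5 right-moves in some order.
With no other constraints that would be C(7,2) = 21 routes.
13 is below but to the left of 8: going 8 → 13 would need a leftward move and 13 → 8 an upward move, so no right/down-only route can visit both required cells.
No route satisfies every constraint, so the count is 0.

0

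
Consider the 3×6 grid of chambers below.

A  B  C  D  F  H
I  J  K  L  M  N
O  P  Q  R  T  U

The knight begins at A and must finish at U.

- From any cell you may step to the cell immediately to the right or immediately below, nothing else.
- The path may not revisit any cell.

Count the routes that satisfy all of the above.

21

A right/down-only route from A to U makes exactly 2 down-moves and 5 right-moves in some order.
With no other constraints that would be C(7,2) = 21 routes.
That gives 21 routes.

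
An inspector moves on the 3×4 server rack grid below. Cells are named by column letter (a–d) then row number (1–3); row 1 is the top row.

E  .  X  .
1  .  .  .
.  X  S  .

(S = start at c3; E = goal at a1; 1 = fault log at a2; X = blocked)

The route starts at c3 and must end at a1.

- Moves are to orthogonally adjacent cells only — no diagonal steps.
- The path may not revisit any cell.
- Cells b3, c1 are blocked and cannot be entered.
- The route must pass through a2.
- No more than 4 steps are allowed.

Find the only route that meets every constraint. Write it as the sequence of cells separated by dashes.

The budget equals the shortest possible length, so every move has to be on a shortest route through the required cells.
Route from c3: up 1 to c2, left 2 to a2, up 1 to a1 — 4 moves in all.
Check: all required cells visited; 4 ≤ 4 moves.

c3 - c2 - b2 - a2 - a1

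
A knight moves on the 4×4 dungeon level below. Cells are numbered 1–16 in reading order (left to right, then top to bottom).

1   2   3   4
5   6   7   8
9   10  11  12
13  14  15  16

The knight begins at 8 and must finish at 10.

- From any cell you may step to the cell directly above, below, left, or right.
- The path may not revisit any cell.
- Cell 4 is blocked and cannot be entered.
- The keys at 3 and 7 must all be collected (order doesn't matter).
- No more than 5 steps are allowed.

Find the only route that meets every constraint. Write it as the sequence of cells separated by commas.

8, 7, 3, 2, 6, 10

Any route must reach 3 and 7 and still end at 10 within 5 moves, so the order of the required stops is forced.
Route from 8: left to 7, up to 3, left to 2, 2× down (reaching 10) — 5 moves in all.
Check: all required cells visited; 5 ≤ 5 moves.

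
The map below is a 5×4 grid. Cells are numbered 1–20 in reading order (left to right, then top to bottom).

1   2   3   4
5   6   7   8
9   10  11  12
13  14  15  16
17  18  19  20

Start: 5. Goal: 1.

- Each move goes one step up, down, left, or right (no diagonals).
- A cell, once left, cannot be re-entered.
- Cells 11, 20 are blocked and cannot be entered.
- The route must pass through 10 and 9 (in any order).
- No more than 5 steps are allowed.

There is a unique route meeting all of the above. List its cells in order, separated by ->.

The budget equals the shortest possible length, so every move has to be on a shortest route through the required cells.
Route from 5: down to 9, right to 10, 2× up (reaching 2), left to 1 — 5 moves in all.
Check: all required cells visited; 5 ≤ 5 moves.

5 -> 9 -> 10 -> 6 -> 2 -> 1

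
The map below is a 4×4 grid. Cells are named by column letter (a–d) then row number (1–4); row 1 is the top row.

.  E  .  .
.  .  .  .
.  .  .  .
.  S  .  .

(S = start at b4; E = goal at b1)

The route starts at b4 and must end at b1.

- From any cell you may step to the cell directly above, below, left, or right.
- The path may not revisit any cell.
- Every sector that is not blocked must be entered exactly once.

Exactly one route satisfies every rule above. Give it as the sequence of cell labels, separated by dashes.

b4 - a4 - a3 - b3 - c3 - c4 - d4 - d3 - d2 - d1 - c1 - c2 - b2 - a2 - a1 - b1

Need to visit all 16 open cells exactly once, starting at b4 and ending at b1.
Route from b4: left 1 to a4, up 1 to a3, right 2 to c3, down 1 to c4, right 1 to d4, up 3 to d1, left 1 to c1, down 1 to c2, left 2 to a2, up 1 to a1, right 1 to b1 — 15 moves in all.
Check: all 16 open cells covered.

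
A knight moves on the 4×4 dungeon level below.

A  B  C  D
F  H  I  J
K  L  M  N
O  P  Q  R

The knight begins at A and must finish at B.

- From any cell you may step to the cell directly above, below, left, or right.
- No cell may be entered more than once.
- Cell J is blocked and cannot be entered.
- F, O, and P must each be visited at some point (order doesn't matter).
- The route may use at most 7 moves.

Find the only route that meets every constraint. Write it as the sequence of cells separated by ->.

A -> F -> K -> O -> P -> L -> H -> B

Any route must reach F, O, and P and still end at B within 7 moves, so the order of the required stops is forced.
Route from A: 3× down (reaching O), right to P, 3× up (reaching B) — 7 moves in all.
Check: all required cells visited; 7 ≤ 7 moves.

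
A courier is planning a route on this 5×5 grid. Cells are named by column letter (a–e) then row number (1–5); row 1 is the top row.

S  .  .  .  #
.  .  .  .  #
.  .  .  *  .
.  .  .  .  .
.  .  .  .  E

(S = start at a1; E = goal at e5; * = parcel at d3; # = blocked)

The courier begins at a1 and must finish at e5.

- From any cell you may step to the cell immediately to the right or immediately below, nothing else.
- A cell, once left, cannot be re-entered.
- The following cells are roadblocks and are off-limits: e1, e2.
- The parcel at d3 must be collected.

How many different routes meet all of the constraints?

A right/down-only route from a1 to e5 makes exactly 4 down-moves and 4 right-moves in some order.
With no other constraints that would be C(8,4) = 70 routes.
Split at d3 and multiply the segment counts (each segment already excludes blocked cells): a1→d3: 10; d3→e5: 3; product = 30.
That gives 30 routes.

30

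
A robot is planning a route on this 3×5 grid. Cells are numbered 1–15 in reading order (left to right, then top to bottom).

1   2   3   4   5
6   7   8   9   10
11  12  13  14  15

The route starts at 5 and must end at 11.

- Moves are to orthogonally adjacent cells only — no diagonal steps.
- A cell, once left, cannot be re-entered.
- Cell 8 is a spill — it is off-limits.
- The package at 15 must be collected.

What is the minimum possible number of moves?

Any route passes through 15 somewhere between 5 and 11. Summing Manhattan distances along the two legs (5 → 15 → 11) gives a lower bound of 2 + 4 = 6 moves.
A route of 6 moves achieves this: 5 → 10 → 15 → 14 → 13 → 12 → 11.
Since 6 matches the lower bound, it is optimal.

6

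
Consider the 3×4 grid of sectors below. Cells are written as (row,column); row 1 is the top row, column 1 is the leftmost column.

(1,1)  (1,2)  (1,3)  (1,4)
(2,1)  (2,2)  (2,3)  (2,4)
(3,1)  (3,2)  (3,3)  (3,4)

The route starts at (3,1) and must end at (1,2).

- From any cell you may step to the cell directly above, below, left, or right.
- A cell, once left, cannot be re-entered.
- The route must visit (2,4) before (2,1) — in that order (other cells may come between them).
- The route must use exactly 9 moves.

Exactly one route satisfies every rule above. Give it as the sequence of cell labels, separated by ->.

The waypoints must appear in the order (2,4), (2,1), with no cell reused.
Route from (3,1): 3× right (reaching (3,4)), up to (2,4), 3× left (reaching (2,1)), up to (1,1), right to (1,2) — 9 moves in all.
Check: order respected ((2,4) at step 4, (2,1) at step 7); 9 moves as required.

(3,1) -> (3,2) -> (3,3) -> (3,4) -> (2,4) -> (2,3) -> (2,2) -> (2,1) -> (1,1) -> (1,2)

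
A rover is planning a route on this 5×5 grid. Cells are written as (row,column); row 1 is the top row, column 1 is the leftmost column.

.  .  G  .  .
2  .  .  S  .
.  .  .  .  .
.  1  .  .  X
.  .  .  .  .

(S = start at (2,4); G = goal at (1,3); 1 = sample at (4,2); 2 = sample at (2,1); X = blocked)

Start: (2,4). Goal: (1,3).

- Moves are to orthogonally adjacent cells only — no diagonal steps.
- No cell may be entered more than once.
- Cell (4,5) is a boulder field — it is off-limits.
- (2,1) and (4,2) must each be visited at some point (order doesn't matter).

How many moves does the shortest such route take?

Any route passes through (2,1) and (4,2) in some order between (2,4) and (1,3). Summing Manhattan distances along each leg and taking the cheapest ordering ((2,4) → (4,2) → (2,1) → (1,3)) gives a lower bound of 4 + 3 + 3 = 10 moves.
A route of 10 moves achieves this: (2,4) → (3,4) → (4,4) → (4,3) → (4,2) → (3,2) → (2,2) → (2,1) → (1,1) → (1,2) → (1,3).
Since 10 matches the lower bound, it is optimal.

10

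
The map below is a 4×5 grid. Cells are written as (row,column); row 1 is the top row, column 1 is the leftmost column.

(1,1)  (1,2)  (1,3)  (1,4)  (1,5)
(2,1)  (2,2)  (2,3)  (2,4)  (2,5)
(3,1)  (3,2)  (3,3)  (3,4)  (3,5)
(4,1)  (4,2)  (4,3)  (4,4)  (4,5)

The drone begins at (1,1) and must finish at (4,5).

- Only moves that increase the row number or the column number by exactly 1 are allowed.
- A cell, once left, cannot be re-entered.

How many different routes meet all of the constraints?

35

A right/down-only route from (1,1) to (4,5) makes exactly 3 down-moves and 4 right-moves in some order.
With no other constraints that would be C(7,3) = 35 routes.
That gives 35 routes.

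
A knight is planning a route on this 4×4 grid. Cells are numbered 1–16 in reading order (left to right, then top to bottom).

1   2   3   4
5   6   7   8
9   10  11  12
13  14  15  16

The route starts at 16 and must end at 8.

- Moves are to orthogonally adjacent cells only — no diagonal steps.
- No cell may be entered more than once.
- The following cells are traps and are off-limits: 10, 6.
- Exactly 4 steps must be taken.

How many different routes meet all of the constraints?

Need simple routes of exactly 4 moves from 16 to 8 (Manhattan distance 2, so 1 moves are spent on a detour and 1 undoing it).
Enumerating: 16 12 11 7 8 | 16 15 11 7 8 | 16 15 11 12 8.
That gives 3 routes.

3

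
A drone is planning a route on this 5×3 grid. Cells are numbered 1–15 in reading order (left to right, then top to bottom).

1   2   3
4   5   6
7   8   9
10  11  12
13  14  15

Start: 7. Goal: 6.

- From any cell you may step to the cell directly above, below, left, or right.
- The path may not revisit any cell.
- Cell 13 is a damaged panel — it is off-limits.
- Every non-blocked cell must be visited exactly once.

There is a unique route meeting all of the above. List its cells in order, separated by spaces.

Need to visit all 14 open cells exactly once, starting at 7 and ending at 6.
Cell 1 has only two open neighbours (4 and 2), so the path must pass straight through it: one of those is the cell it's entered from and the other is where it exits.
Route from 7: down 1 to 10, right 1 to 11, down 1 to 14, right 1 to 15, up 2 to 9, left 1 to 8, up 1 to 5, left 1 to 4, up 1 to 1, right 2 to 3, down 1 to 6 — 13 moves in all.
Check: all 14 open cells covered.

7 10 11 14 15 12 9 8 5 4 1 2 3 6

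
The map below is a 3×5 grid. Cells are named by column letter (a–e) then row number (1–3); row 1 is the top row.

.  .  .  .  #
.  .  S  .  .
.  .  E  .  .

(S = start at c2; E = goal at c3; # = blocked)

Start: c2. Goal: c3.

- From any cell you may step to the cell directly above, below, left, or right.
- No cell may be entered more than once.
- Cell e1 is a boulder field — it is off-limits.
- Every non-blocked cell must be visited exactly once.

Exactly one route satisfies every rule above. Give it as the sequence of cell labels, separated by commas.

Need to visit all 14 open cells exactly once, starting at c2 and ending at c3.
Cell a3 has only two open neighbours (a2 and b3), so the path must pass straight through it: one of those is the cell it's entered from and the other is where it exits.
Route from c2: left 1 to b2, down 1 to b3, left 1 to a3, up 2 to a1, right 3 to d1, down 1 to d2, right 1 to e2, down 1 to e3, left 2 to c3 — 13 moves in all.
Check: all 14 open cells covered.

c2, b2, b3, a3, a2, a1, b1, c1, d1, d2, e2, e3, d3, c3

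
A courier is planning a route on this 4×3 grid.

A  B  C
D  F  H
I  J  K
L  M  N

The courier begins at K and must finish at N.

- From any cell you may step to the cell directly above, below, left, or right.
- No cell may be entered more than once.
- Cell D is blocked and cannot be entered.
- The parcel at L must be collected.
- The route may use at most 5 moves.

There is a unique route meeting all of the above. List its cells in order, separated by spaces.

Any route must reach L and still end at N within 5 moves, so the order of the required stops is forced.
Route from K: left 2 to I, down 1 to L, right 2 to N — 5 moves in all.
Check: all required cells visited; 5 ≤ 5 moves.

K J I L M N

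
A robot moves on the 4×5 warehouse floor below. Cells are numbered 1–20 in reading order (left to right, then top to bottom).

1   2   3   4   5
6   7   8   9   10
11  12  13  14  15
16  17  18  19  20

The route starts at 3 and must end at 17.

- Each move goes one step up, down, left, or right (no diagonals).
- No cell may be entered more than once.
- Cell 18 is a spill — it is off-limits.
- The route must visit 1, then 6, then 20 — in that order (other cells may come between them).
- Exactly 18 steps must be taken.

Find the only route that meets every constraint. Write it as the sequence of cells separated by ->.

The waypoints must appear in the order 1, 6, 20, with no cell reused.
Route from 3: left 2 to 1, down 1 to 6, right 3 to 9, up 1 to 4, right 1 to 5, down 3 to 20, left 1 to 19, up 1 to 14, left 3 to 11, down 1 to 16, right 1 to 17 — 18 moves in all.
Check: order respected (1 at step 2, 6 at step 3, 20 at step 11); 18 moves as required.

3 -> 2 -> 1 -> 6 -> 7 -> 8 -> 9 -> 4 -> 5 -> 10 -> 15 -> 20 -> 19 -> 14 -> 13 -> 12 -> 11 -> 16 -> 17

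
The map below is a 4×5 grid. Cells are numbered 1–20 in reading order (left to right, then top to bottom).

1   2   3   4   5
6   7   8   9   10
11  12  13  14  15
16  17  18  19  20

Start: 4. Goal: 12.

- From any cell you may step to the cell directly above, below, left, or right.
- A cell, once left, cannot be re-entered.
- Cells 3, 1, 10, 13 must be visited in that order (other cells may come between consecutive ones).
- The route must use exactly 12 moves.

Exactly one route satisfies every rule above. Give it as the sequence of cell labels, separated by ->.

The waypoints must appear in the order 3, 1, 10, 13, with no cell reused.
Route from 4: left 3 to 1, down 1 to 6, right 4 to 10, down 1 to 15, left 3 to 12 — 12 moves in all.
Check: order respected (3 at step 1, 1 at step 3, 10 at step 8, 13 at step 11); 12 moves as required.

4 -> 3 -> 2 -> 1 -> 6 -> 7 -> 8 -> 9 -> 10 -> 15 -> 14 -> 13 -> 12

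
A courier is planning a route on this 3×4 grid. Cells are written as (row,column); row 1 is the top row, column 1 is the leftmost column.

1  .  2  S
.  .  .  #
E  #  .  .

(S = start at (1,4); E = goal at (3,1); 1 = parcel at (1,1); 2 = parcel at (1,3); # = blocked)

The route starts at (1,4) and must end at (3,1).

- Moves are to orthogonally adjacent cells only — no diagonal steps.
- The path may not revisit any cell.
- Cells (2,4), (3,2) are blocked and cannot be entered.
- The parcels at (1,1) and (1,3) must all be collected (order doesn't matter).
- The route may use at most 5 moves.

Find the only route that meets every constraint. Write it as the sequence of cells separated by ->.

(1,4) -> (1,3) -> (1,2) -> (1,1) -> (2,1) -> (3,1)

The 5-move cap with required stops at (1,1), (1,3) leaves no slack for detours.
Route from (1,4): 3× left (reaching (1,1)), 2× down (reaching (3,1)) — 5 moves in all.
Check: all required cells visited; 5 ≤ 5 moves.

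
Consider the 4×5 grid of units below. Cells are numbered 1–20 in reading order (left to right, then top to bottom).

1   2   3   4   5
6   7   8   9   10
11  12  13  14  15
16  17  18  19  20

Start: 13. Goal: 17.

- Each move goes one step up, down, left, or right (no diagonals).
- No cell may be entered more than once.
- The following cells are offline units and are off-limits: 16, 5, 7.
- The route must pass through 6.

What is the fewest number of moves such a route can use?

Any route passes through 6 somewhere between 13 and 17. Summing Manhattan distances along the two legs (13 → 6 → 17) gives a lower bound of 3 + 3 = 6 moves.
The shortest route satisfying every rule uses 8 moves: 13 → 8 → 3 → 2 → 1 → 6 → 11 → 12 → 17.
The bound of 6 isn't tight here; checking systematically, no route of length 6 through 7 satisfies every constraint, so 8 is the minimum.

8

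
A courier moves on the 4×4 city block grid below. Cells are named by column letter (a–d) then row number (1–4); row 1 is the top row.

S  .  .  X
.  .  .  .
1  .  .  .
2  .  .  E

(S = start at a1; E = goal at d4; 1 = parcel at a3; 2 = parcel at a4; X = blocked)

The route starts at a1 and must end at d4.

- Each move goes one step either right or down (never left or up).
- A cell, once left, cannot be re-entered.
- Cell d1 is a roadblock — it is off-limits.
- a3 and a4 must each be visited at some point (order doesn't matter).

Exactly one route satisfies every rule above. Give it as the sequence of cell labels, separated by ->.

a1 -> a2 -> a3 -> a4 -> b4 -> c4 -> d4

Moves only go right or down, so the column and row indices never decrease.
Route from a1: down 3 to a4, right 3 to d4 — 6 moves in all.
Check: all required cells visited.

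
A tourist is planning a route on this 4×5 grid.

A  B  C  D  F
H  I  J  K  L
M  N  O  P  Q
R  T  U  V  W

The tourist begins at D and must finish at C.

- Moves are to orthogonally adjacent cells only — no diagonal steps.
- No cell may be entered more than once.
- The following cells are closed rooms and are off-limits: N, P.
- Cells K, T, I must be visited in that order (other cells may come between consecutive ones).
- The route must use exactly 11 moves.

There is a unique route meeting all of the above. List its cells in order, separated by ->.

The waypoints must appear in the order K, T, I, with no cell reused.
Route from D: down 1 to K, left 1 to J, down 2 to U, left 2 to R, up 2 to H, right 1 to I, up 1 to B, right 1 to C — 11 moves in all.
Check: order respected (K at step 1, T at step 5, I at step 9); 11 moves as required.

D -> K -> J -> O -> U -> T -> R -> M -> H -> I -> B -> C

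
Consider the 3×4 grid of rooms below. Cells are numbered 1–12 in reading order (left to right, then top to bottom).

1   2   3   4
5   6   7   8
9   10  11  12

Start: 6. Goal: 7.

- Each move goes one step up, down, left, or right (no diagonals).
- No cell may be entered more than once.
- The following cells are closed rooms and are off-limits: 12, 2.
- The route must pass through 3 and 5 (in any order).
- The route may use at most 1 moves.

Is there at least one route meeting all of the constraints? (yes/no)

no

Every way from 6 to 3 runs through 7 — but 7 is where the route must end, so it would be entered once on the way to 3 and again at the finish.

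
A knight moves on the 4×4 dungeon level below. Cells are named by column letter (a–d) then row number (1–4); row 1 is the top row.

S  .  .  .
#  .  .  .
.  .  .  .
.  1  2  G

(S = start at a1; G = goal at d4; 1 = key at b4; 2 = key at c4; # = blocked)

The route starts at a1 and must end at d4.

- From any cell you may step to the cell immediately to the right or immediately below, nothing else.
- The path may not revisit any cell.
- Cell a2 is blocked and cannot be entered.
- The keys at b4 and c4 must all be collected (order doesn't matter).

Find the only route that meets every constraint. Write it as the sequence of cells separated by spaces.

Moves only go right or down, so the column and row indices never decrease.
Route from a1: right 1 to b1, down 3 to b4, right 2 to d4 — 6 moves in all.
Check: all required cells visited.

a1 b1 b2 b3 b4 c4 d4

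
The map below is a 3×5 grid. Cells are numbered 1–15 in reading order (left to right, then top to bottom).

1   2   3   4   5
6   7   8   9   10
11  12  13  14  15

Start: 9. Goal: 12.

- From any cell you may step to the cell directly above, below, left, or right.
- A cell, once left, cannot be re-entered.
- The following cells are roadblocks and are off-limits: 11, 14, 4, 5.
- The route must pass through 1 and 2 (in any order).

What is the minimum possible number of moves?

Any route passes through 1 and 2 in some order between 9 and 12. Summing Manhattan distances along each leg and taking the cheapest ordering (9 → 1 → 2 → 12) gives a lower bound of 4 + 1 + 2 = 7 moves.
A route of 7 moves achieves this: 9 → 8 → 3 → 2 → 1 → 6 → 7 → 12.
Since 7 matches the lower bound, it is optimal.

7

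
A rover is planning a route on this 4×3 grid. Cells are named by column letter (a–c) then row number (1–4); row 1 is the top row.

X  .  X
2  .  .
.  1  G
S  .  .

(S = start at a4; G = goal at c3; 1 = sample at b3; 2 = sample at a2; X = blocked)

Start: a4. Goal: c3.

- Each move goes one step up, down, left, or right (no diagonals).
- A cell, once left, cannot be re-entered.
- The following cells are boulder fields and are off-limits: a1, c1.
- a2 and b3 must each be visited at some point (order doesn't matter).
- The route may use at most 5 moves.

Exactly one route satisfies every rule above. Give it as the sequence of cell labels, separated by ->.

The budget equals the shortest possible length, so every move has to be on a shortest route through the required cells.
Route from a4: up 2 to a2, right 1 to b2, down 1 to b3, right 1 to c3 — 5 moves in all.
Check: all required cells visited; 5 ≤ 5 moves.

a4 -> a3 -> a2 -> b2 -> b3 -> c3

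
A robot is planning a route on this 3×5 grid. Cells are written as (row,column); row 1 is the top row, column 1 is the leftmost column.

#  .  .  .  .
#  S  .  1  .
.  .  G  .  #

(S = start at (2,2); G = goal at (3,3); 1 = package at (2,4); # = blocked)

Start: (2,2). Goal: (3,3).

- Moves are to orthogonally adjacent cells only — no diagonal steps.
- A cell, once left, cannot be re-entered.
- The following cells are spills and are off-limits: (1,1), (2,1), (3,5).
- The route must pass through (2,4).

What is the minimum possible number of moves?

Any route passes through (2,4) somewhere between (2,2) and (3,3). Summing Manhattan distances along the two legs ((2,2) → (2,4) → (3,3)) gives a lower bound of 2 + 2 = 4 moves.
A route of 4 moves achieves this: (2,2) → (2,3) → (2,4) → (3,4) → (3,3).
Since 4 matches the lower bound, it is optimal.

4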